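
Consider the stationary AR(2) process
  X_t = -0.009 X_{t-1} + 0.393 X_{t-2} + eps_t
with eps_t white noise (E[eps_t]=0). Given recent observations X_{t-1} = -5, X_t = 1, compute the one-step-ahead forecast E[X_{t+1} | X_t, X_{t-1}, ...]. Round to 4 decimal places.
E[X_{t+1} \mid \mathcal F_t] = -1.9740

For an AR(p) model X_t = c + sum_i phi_i X_{t-i} + eps_t, the
one-step-ahead conditional mean is
  E[X_{t+1} | X_t, ...] = c + sum_i phi_i X_{t+1-i}.
Substitute known values:
  E[X_{t+1} | ...] = (-0.009) * (1) + (0.393) * (-5)
                   = -1.9740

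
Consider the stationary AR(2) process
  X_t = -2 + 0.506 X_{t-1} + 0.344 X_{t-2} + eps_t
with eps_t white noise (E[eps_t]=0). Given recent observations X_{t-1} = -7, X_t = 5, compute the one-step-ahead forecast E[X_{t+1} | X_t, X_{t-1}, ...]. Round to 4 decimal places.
E[X_{t+1} \mid \mathcal F_t] = -1.8780

For an AR(p) model X_t = c + sum_i phi_i X_{t-i} + eps_t, the
one-step-ahead conditional mean is
  E[X_{t+1} | X_t, ...] = c + sum_i phi_i X_{t+1-i}.
Substitute known values:
  E[X_{t+1} | ...] = -2 + (0.506) * (5) + (0.344) * (-7)
                   = -1.8780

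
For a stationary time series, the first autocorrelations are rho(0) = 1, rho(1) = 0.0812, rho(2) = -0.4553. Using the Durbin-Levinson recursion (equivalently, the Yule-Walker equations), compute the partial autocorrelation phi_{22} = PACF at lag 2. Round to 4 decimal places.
\phi_{22} = -0.4650

The PACF at lag k is phi_{kk}, the last component of the solution
to the Yule-Walker system G_k phi = r_k where
  (G_k)_{ij} = rho(|i - j|), (r_k)_i = rho(i), i,j = 1..k.
Equivalently, Durbin-Levinson gives phi_{kk} iteratively:
  phi_{11} = rho(1)
  phi_{kk} = [rho(k) - sum_{j=1..k-1} phi_{k-1,j} rho(k-j)]
            / [1 - sum_{j=1..k-1} phi_{k-1,j} rho(j)],
  phi_{k,j} = phi_{k-1,j} - phi_{kk} phi_{k-1,k-j},  j = 1..k-1.
Step k = 1:
  phi_11 = rho(1) = 0.0812.
Step k = 2:
  phi_22 = [rho(2) - phi_11 rho(1)] / [1 - phi_11 rho(1)] = [-0.4553 - (0.0812)(0.0812)] / [1 - (0.0812)(0.0812)]
         = -0.46189344 / 0.99340656 = -0.465.
Therefore phi_{22} = -0.4650.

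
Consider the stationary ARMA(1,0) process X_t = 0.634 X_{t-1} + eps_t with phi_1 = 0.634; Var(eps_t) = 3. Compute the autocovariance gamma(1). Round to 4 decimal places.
\gamma(1) = 3.1804

Multiply the model equation by X_{t-k} and take expectations. With theta_0 = psi_0 = 1 and psi_j the MA(infinity) weights, this gives
  gamma(k) - sum_i phi_i gamma(k-i) = c_k,
  c_k = sigma^2 * sum_{j=k..q} theta_j psi_{j-k}   (c_k = 0 for k > q),
using gamma(-m) = gamma(m).
Pure AR (q = 0): c_0 = sigma^2 = 3, c_k = 0 for k >= 1.
Equations for k = 0 and k = 1 (AR order 1):
  gamma(0) = phi_1 gamma(1) + c_0
  gamma(1) = phi_1 gamma(0) + c_1
Substituting the second into the first: gamma(0) (1 - phi_1^2) = c_0 + phi_1 c_1, so
  gamma(0) = c_0 / (1 - phi_1^2) = 3 / (1 - (0.634)^2) = 3 / 0.598044 = 5.016353.
  gamma(1) = phi_1 gamma(0) = (0.634)(5.016353) = 3.180368.
Therefore gamma(1) = 3.1804 (to 4 decimal places).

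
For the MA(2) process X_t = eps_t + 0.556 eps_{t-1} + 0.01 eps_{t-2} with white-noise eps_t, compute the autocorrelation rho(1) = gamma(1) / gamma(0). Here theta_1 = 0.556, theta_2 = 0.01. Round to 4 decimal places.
\rho(1) = 0.4289

For an MA(q) process with theta_0 = 1, the autocovariance is
  gamma(k) = sigma^2 * sum_{i=0..q-k} theta_i * theta_{i+k},
and rho(k) = gamma(k) / gamma(0). Sigma^2 cancels.
  numerator   = (1)*(0.556) + (0.556)*(0.01) = 0.56156.
  denominator = (1)^2 + (0.556)^2 + (0.01)^2 = 1.309236.
  rho(1) = 0.56156 / 1.309236 = 0.4289.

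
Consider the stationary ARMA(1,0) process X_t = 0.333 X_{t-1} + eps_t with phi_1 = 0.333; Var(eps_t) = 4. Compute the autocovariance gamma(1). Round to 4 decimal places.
\gamma(1) = 1.4981

Multiply the model equation by X_{t-k} and take expectations. With theta_0 = psi_0 = 1 and psi_j the MA(infinity) weights, this gives
  gamma(k) - sum_i phi_i gamma(k-i) = c_k,
  c_k = sigma^2 * sum_{j=k..q} theta_j psi_{j-k}   (c_k = 0 for k > q),
using gamma(-m) = gamma(m).
Pure AR (q = 0): c_0 = sigma^2 = 4, c_k = 0 for k >= 1.
Equations for k = 0 and k = 1 (AR order 1):
  gamma(0) = phi_1 gamma(1) + c_0
  gamma(1) = phi_1 gamma(0) + c_1
Substituting the second into the first: gamma(0) (1 - phi_1^2) = c_0 + phi_1 c_1, so
  gamma(0) = c_0 / (1 - phi_1^2) = 4 / (1 - (0.333)^2) = 4 / 0.889111 = 4.498876.
  gamma(1) = phi_1 gamma(0) = (0.333)(4.498876) = 1.498126.
Therefore gamma(1) = 1.4981 (to 4 decimal places).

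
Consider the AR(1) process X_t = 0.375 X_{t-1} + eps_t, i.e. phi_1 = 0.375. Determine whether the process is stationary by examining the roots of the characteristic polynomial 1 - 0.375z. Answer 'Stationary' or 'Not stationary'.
\text{Stationary}

The AR(p) characteristic polynomial is P(z) = 1 - 0.375z.
Stationarity requires all roots to lie outside the unit circle, i.e. |z| > 1 for every root.
This is linear in z: 1 + (-0.375) z = 0  =>  z = -1/(-0.375) = 2.666667,  |z| = 2.666667.
Moduli of all roots: 2.6667.
All moduli strictly greater than 1? Yes.
Verdict: Stationary.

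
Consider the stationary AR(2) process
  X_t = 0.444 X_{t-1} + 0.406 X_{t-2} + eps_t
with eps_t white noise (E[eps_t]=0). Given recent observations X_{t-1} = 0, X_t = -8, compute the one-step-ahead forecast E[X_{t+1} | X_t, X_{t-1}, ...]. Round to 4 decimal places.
E[X_{t+1} \mid \mathcal F_t] = -3.5520

For an AR(p) model X_t = c + sum_i phi_i X_{t-i} + eps_t, the
one-step-ahead conditional mean is
  E[X_{t+1} | X_t, ...] = c + sum_i phi_i X_{t+1-i}.
Substitute known values:
  E[X_{t+1} | ...] = (0.444) * (-8) + (0.406) * (0)
                   = -3.5520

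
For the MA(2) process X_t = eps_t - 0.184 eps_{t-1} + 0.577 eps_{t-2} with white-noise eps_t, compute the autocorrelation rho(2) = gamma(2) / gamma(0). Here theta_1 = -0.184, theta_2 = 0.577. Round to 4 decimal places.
\rho(2) = 0.4222

For an MA(q) process with theta_0 = 1, the autocovariance is
  gamma(k) = sigma^2 * sum_{i=0..q-k} theta_i * theta_{i+k},
and rho(k) = gamma(k) / gamma(0). Sigma^2 cancels.
  numerator   = (1)*(0.577) = 0.577.
  denominator = (1)^2 + (-0.184)^2 + (0.577)^2 = 1.366785.
  rho(2) = 0.577 / 1.366785 = 0.4222.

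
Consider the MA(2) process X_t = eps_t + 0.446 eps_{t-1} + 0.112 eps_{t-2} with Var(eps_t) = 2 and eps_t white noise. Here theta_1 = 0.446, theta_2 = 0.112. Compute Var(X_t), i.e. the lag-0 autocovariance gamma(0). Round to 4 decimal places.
\gamma(0) = 2.4229

For an MA(q) process X_t = eps_t + sum_i theta_i eps_{t-i} with
Var(eps_t) = sigma^2, the variance is
  gamma(0) = sigma^2 * (1 + sum_i theta_i^2).
  sum_i theta_i^2 = (0.446)^2 + (0.112)^2 = 0.198916 + 0.012544 = 0.21146.
  gamma(0) = 2 * (1 + 0.21146) = 2 * 1.21146 = 2.42292, which rounds to 2.4229.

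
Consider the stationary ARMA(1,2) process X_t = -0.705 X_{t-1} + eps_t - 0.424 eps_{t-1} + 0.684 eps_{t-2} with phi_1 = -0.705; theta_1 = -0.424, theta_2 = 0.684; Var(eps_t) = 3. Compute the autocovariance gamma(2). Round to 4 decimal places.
\gamma(2) = 14.4667

Multiply the model equation by X_{t-k} and take expectations. With theta_0 = psi_0 = 1 and psi_j the MA(infinity) weights, this gives
  gamma(k) - sum_i phi_i gamma(k-i) = c_k,
  c_k = sigma^2 * sum_{j=k..q} theta_j psi_{j-k}   (c_k = 0 for k > q),
using gamma(-m) = gamma(m).
psi-weights needed (psi_j = theta_j + sum_i phi_i psi_{j-i}):
  psi_1 = theta_1 + phi_1 = -0.424 + (-0.705) = -1.129
  psi_2 = theta_2 + phi_1 psi_1 = 0.684 + (-0.705)(-1.129) = 1.479945
Right-hand sides:
  c_0 = sigma^2 (1 + theta_1 psi_1 + theta_2 psi_2) = 3 * (1 + (-0.424)(-1.129) + (0.684)(1.479945)) = 3 * 2.490978 = 7.472935
  c_1 = sigma^2 (theta_1 + theta_2 psi_1) = 3 * (-0.424 + (0.684)(-1.129)) = -3.588708
  c_2 = sigma^2 theta_2 = 3 * (0.684) = 2.052
Equations for k = 0 and k = 1 (AR order 1):
  gamma(0) = phi_1 gamma(1) + c_0
  gamma(1) = phi_1 gamma(0) + c_1
Substituting the second into the first: gamma(0) (1 - phi_1^2) = c_0 + phi_1 c_1, so
  gamma(0) = (c_0 + phi_1 c_1) / (1 - phi_1^2) = (7.472935 + (-0.705)(-3.588708)) / (1 - (-0.705)^2) = 10.002974 / 0.502975 = 19.887617.
  gamma(1) = phi_1 gamma(0) + c_1 = (-0.705)(19.887617) + (-3.588708) = -17.609478.
For k = 2: gamma(2) = phi_1 gamma(1) + c_2
  = (-0.705)(-17.609478) + (2.052) = 14.466682.
Therefore gamma(2) = 14.4667 (to 4 decimal places).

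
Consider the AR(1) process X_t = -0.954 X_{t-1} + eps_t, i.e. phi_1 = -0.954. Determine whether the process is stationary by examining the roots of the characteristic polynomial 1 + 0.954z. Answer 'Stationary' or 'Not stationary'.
\text{Stationary}

The AR(p) characteristic polynomial is P(z) = 1 + 0.954z.
Stationarity requires all roots to lie outside the unit circle, i.e. |z| > 1 for every root.
This is linear in z: 1 + (0.954) z = 0  =>  z = -1/(0.954) = -1.048218,  |z| = 1.048218.
Moduli of all roots: 1.0482.
All moduli strictly greater than 1? Yes.
Verdict: Stationary.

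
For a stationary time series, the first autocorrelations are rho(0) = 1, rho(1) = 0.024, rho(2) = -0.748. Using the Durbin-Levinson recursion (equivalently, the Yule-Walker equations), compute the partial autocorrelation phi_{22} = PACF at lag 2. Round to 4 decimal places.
\phi_{22} = -0.7490

The PACF at lag k is phi_{kk}, the last component of the solution
to the Yule-Walker system G_k phi = r_k where
  (G_k)_{ij} = rho(|i - j|), (r_k)_i = rho(i), i,j = 1..k.
Equivalently, Durbin-Levinson gives phi_{kk} iteratively:
  phi_{11} = rho(1)
  phi_{kk} = [rho(k) - sum_{j=1..k-1} phi_{k-1,j} rho(k-j)]
            / [1 - sum_{j=1..k-1} phi_{k-1,j} rho(j)],
  phi_{k,j} = phi_{k-1,j} - phi_{kk} phi_{k-1,k-j},  j = 1..k-1.
Step k = 1:
  phi_11 = rho(1) = 0.024.
Step k = 2:
  phi_22 = [rho(2) - phi_11 rho(1)] / [1 - phi_11 rho(1)] = [-0.748 - (0.024)(0.024)] / [1 - (0.024)(0.024)]
         = -0.748576 / 0.999424 = -0.749.
Therefore phi_{22} = -0.7490.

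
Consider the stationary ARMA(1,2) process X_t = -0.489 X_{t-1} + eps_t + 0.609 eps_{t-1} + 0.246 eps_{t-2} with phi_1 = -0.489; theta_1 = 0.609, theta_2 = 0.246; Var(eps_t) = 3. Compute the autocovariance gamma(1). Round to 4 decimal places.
\gamma(1) = 0.3598

Multiply the model equation by X_{t-k} and take expectations. With theta_0 = psi_0 = 1 and psi_j the MA(infinity) weights, this gives
  gamma(k) - sum_i phi_i gamma(k-i) = c_k,
  c_k = sigma^2 * sum_{j=k..q} theta_j psi_{j-k}   (c_k = 0 for k > q),
using gamma(-m) = gamma(m).
psi-weights needed (psi_j = theta_j + sum_i phi_i psi_{j-i}):
  psi_1 = theta_1 + phi_1 = 0.609 + (-0.489) = 0.12
  psi_2 = theta_2 + phi_1 psi_1 = 0.246 + (-0.489)(0.12) = 0.18732
Right-hand sides:
  c_0 = sigma^2 (1 + theta_1 psi_1 + theta_2 psi_2) = 3 * (1 + (0.609)(0.12) + (0.246)(0.18732)) = 3 * 1.119161 = 3.357482
  c_1 = sigma^2 (theta_1 + theta_2 psi_1) = 3 * (0.609 + (0.246)(0.12)) = 1.91556
  c_2 = sigma^2 theta_2 = 3 * (0.246) = 0.738
Equations for k = 0 and k = 1 (AR order 1):
  gamma(0) = phi_1 gamma(1) + c_0
  gamma(1) = phi_1 gamma(0) + c_1
Substituting the second into the first: gamma(0) (1 - phi_1^2) = c_0 + phi_1 c_1, so
  gamma(0) = (c_0 + phi_1 c_1) / (1 - phi_1^2) = (3.357482 + (-0.489)(1.91556)) / (1 - (-0.489)^2) = 2.420773 / 0.760879 = 3.181548.
  gamma(1) = phi_1 gamma(0) + c_1 = (-0.489)(3.181548) + (1.91556) = 0.359783.
Therefore gamma(1) = 0.3598 (to 4 decimal places).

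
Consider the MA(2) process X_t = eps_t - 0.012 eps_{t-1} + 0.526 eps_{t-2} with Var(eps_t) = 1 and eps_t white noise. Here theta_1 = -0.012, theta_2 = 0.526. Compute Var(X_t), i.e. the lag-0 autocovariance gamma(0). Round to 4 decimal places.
\gamma(0) = 1.2768

For an MA(q) process X_t = eps_t + sum_i theta_i eps_{t-i} with
Var(eps_t) = sigma^2, the variance is
  gamma(0) = sigma^2 * (1 + sum_i theta_i^2).
  sum_i theta_i^2 = (-0.012)^2 + (0.526)^2 = 0.000144 + 0.276676 = 0.27682.
  gamma(0) = 1 * (1 + 0.27682) = 1 * 1.27682 = 1.27682, which rounds to 1.2768.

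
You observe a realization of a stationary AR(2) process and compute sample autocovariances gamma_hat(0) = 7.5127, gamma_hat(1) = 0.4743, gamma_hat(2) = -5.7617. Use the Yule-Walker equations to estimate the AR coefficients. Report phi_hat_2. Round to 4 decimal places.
\hat\phi_{2} = -0.7740

The Yule-Walker equations for an AR(p) process read, in matrix form,
  Gamma_p phi = r_p,   with   (Gamma_p)_{ij} = gamma(|i - j|),
                       (r_p)_i = gamma(i),   i,j = 1..p.
Substitute the sample gammas (Toeplitz matrix and right-hand side of size 2):
  Gamma_p = [[7.5127, 0.4743], [0.4743, 7.5127]]
  r_p     = [0.4743, -5.7617]
Written out:
  7.5127 phi_1 + 0.4743 phi_2 = 0.4743
  0.4743 phi_1 + 7.5127 phi_2 = -5.7617
Solve by Cramer's rule:
  det = gamma(0)^2 - gamma(1)^2 = (7.5127)^2 - (0.4743)^2 = 56.44066129 - 0.22496049 = 56.2157008
  phi_hat_1 = [gamma(1) gamma(0) - gamma(1) gamma(2)] / det = [(0.4743)(7.5127) - (0.4743)(-5.7617)] / 56.2157008 = 6.29604792 / 56.2157008 = 0.112
  phi_hat_2 = [gamma(0) gamma(2) - gamma(1)^2] / det = [(7.5127)(-5.7617) - (0.4743)^2] / 56.2157008 = -43.51088408 / 56.2157008 = -0.774
So phi_hat = [0.1120, -0.7740].
Therefore phi_hat_2 = -0.7740.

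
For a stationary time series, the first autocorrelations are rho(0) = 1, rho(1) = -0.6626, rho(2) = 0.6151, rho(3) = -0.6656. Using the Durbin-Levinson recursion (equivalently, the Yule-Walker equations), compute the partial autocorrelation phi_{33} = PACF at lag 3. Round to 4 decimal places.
\phi_{33} = -0.3520

The PACF at lag k is phi_{kk}, the last component of the solution
to the Yule-Walker system G_k phi = r_k where
  (G_k)_{ij} = rho(|i - j|), (r_k)_i = rho(i), i,j = 1..k.
Equivalently, Durbin-Levinson gives phi_{kk} iteratively:
  phi_{11} = rho(1)
  phi_{kk} = [rho(k) - sum_{j=1..k-1} phi_{k-1,j} rho(k-j)]
            / [1 - sum_{j=1..k-1} phi_{k-1,j} rho(j)],
  phi_{k,j} = phi_{k-1,j} - phi_{kk} phi_{k-1,k-j},  j = 1..k-1.
Step k = 1:
  phi_11 = rho(1) = -0.6626.
Step k = 2:
  phi_22 = [rho(2) - phi_11 rho(1)] / [1 - phi_11 rho(1)] = [0.6151 - (-0.6626)(-0.6626)] / [1 - (-0.6626)(-0.6626)]
         = 0.17606124 / 0.56096124 = 0.313856.
  Update: phi_21 = phi_11 - phi_22 phi_11 = -0.6626 - (0.313856)(-0.6626) = -0.454639.
Step k = 3:
  phi_33 = [rho(3) - phi_21 rho(2) - phi_22 rho(1)] / [1 - phi_21 rho(1) - phi_22 rho(2)]
    numerator   = -0.6656 - (-0.454639)(0.6151) - (0.313856)(-0.6626) = -0.17799047
    denominator = 1 - (-0.454639)(-0.6626) - (0.313856)(0.6151) = 0.5057033
  phi_33 = -0.17799047 / 0.5057033 = -0.352.
Therefore phi_{33} = -0.3520.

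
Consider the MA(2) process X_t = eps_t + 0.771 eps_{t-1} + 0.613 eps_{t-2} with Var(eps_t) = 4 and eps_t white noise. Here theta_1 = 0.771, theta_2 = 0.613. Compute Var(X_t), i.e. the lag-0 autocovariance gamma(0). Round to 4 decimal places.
\gamma(0) = 7.8808

For an MA(q) process X_t = eps_t + sum_i theta_i eps_{t-i} with
Var(eps_t) = sigma^2, the variance is
  gamma(0) = sigma^2 * (1 + sum_i theta_i^2).
  sum_i theta_i^2 = (0.771)^2 + (0.613)^2 = 0.594441 + 0.375769 = 0.97021.
  gamma(0) = 4 * (1 + 0.97021) = 4 * 1.97021 = 7.88084, which rounds to 7.8808.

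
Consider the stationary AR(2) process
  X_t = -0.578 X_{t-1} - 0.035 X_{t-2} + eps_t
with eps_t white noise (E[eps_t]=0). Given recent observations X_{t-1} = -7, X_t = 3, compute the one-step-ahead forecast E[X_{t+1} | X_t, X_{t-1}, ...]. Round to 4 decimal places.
E[X_{t+1} \mid \mathcal F_t] = -1.4890

For an AR(p) model X_t = c + sum_i phi_i X_{t-i} + eps_t, the
one-step-ahead conditional mean is
  E[X_{t+1} | X_t, ...] = c + sum_i phi_i X_{t+1-i}.
Substitute known values:
  E[X_{t+1} | ...] = (-0.578) * (3) + (-0.035) * (-7)
                   = -1.4890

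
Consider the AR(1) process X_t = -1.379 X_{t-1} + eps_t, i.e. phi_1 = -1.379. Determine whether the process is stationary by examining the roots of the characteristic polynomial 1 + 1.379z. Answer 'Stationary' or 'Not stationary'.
\text{Not stationary}

The AR(p) characteristic polynomial is P(z) = 1 + 1.379z.
Stationarity requires all roots to lie outside the unit circle, i.e. |z| > 1 for every root.
This is linear in z: 1 + (1.379) z = 0  =>  z = -1/(1.379) = -0.725163,  |z| = 0.725163.
Moduli of all roots: 0.7252.
All moduli strictly greater than 1? No.
Verdict: Not stationary.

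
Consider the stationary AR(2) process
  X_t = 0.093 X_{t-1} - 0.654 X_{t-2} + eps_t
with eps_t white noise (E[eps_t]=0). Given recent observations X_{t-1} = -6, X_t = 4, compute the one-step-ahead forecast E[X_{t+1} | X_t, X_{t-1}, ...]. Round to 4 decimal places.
E[X_{t+1} \mid \mathcal F_t] = 4.2960

For an AR(p) model X_t = c + sum_i phi_i X_{t-i} + eps_t, the
one-step-ahead conditional mean is
  E[X_{t+1} | X_t, ...] = c + sum_i phi_i X_{t+1-i}.
Substitute known values:
  E[X_{t+1} | ...] = (0.093) * (4) + (-0.654) * (-6)
                   = 4.2960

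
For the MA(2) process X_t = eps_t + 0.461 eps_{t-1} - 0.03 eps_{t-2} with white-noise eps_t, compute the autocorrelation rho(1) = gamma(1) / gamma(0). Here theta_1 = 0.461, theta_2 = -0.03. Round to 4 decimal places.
\rho(1) = 0.3685

For an MA(q) process with theta_0 = 1, the autocovariance is
  gamma(k) = sigma^2 * sum_{i=0..q-k} theta_i * theta_{i+k},
and rho(k) = gamma(k) / gamma(0). Sigma^2 cancels.
  numerator   = (1)*(0.461) + (0.461)*(-0.03) = 0.44717.
  denominator = (1)^2 + (0.461)^2 + (-0.03)^2 = 1.213421.
  rho(1) = 0.44717 / 1.213421 = 0.3685.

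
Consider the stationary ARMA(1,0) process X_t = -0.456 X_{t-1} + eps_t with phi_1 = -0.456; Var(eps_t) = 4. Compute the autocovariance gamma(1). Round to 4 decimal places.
\gamma(1) = -2.3028

Multiply the model equation by X_{t-k} and take expectations. With theta_0 = psi_0 = 1 and psi_j the MA(infinity) weights, this gives
  gamma(k) - sum_i phi_i gamma(k-i) = c_k,
  c_k = sigma^2 * sum_{j=k..q} theta_j psi_{j-k}   (c_k = 0 for k > q),
using gamma(-m) = gamma(m).
Pure AR (q = 0): c_0 = sigma^2 = 4, c_k = 0 for k >= 1.
Equations for k = 0 and k = 1 (AR order 1):
  gamma(0) = phi_1 gamma(1) + c_0
  gamma(1) = phi_1 gamma(0) + c_1
Substituting the second into the first: gamma(0) (1 - phi_1^2) = c_0 + phi_1 c_1, so
  gamma(0) = c_0 / (1 - phi_1^2) = 4 / (1 - (-0.456)^2) = 4 / 0.792064 = 5.050097.
  gamma(1) = phi_1 gamma(0) = (-0.456)(5.050097) = -2.302844.
Therefore gamma(1) = -2.3028 (to 4 decimal places).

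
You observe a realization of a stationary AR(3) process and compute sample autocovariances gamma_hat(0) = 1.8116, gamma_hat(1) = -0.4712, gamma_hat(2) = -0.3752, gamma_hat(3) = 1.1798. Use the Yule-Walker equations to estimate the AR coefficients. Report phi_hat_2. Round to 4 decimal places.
\hat\phi_{2} = -0.0950

The Yule-Walker equations for an AR(p) process read, in matrix form,
  Gamma_p phi = r_p,   with   (Gamma_p)_{ij} = gamma(|i - j|),
                       (r_p)_i = gamma(i),   i,j = 1..p.
Substitute the sample gammas (Toeplitz matrix and right-hand side of size 3):
  Gamma_p = [[1.8116, -0.4712, -0.3752], [-0.4712, 1.8116, -0.4712], [-0.3752, -0.4712, 1.8116]]
  r_p     = [-0.4712, -0.3752, 1.1798]
Written out (R1..R3):
  (R1) 1.8116 phi_1 - 0.4712 phi_2 - 0.3752 phi_3 = -0.4712
  (R2) -0.4712 phi_1 + 1.8116 phi_2 - 0.4712 phi_3 = -0.3752
  (R3) -0.3752 phi_1 - 0.4712 phi_2 + 1.8116 phi_3 = 1.1798
Gaussian elimination:
  R2 <- R2 - (-0.4712/1.8116) R1 = R2 - (-0.260102) R1:  1.68904 phi_2 - 0.56879 phi_3 = -0.49776
  R3 <- R3 - (-0.3752/1.8116) R1 = R3 - (-0.20711) R1:  -0.56879 phi_2 + 1.733892 phi_3 = 1.08221
  R3 <- R3 - (-0.56879/1.68904) R2 = R3 - (-0.336753) R2:  1.54235 phi_3 = 0.914588
Back-substitution:
  phi_hat_3 = 0.914588 / 1.54235 = 0.592983
  phi_hat_2 = (-0.49776 - (-0.56879)(0.592983)) / 1.68904 = -0.095011
  phi_hat_1 = (-0.4712 - (-0.4712)(-0.095011) - (-0.3752)(0.592983)) / 1.8116 = -0.162001
So phi_hat = [-0.1620, -0.0950, 0.5930].
Therefore phi_hat_2 = -0.0950.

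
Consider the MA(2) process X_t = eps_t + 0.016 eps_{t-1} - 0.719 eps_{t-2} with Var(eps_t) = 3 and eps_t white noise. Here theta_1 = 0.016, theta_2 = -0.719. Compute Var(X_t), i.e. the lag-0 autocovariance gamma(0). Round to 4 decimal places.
\gamma(0) = 4.5517

For an MA(q) process X_t = eps_t + sum_i theta_i eps_{t-i} with
Var(eps_t) = sigma^2, the variance is
  gamma(0) = sigma^2 * (1 + sum_i theta_i^2).
  sum_i theta_i^2 = (0.016)^2 + (-0.719)^2 = 0.000256 + 0.516961 = 0.517217.
  gamma(0) = 3 * (1 + 0.517217) = 3 * 1.517217 = 4.551651, which rounds to 4.5517.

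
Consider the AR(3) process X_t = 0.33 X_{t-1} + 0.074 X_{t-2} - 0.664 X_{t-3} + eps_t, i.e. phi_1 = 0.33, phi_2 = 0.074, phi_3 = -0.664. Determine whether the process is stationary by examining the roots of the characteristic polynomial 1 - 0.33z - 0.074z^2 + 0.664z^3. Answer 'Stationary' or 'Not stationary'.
\text{Stationary}

The AR(p) characteristic polynomial is P(z) = 1 - 0.33z - 0.074z^2 + 0.664z^3.
Stationarity requires all roots to lie outside the unit circle, i.e. |z| > 1 for every root.
Degree 3: look for a simple real root z0 first, then factor out (1 - z/z0) and solve the remaining quadratic.
Testing z0 = -1.25: P(-1.25) = 1 + (-0.33)(-1.25) + (-0.074)(-1.25)^2 + (0.664)(-1.25)^3
  = 1 + (0.4125) + (-0.115625) + (-1.296875) = 0.  So z_0 = -1.25 is a root, |z_0| = 1.25.
Divide out the factor (1 + 0.8 z) = (1 - z/z0) (since 1/z0 = -0.8):
  P(z) = (1 + 0.8 z)(1 + (-1.13) z + (0.83) z^2)
  [check: z-coef -1.13 - (-0.8) = -0.33; z^2-coef 0.83 - (-0.8)(-1.13) = -0.074; z^3-coef -(-0.8)(0.83) = 0.664.]
Remaining roots from the quadratic factor 1 + (-1.13) z + (0.83) z^2:
  Set 1 + (-1.13) z + (0.83) z^2 = 0, i.e. a z^2 + b z + c = 0 with a = 0.83, b = -1.13, c = 1.
  Discriminant D = b^2 - 4ac = (-1.13)^2 - 4*(0.83)*1 = 1.2769 - (3.32) = -2.0431.
  D < 0, so the roots are the complex-conjugate pair z = (-b +/- i sqrt(-D)) / (2a) = 0.6807 +/- 0.8611i.
  For a conjugate pair |z|^2 = z * conj(z) = (product of roots) = c/a = 1/(0.83) = 1.204819, so |z| = sqrt(1.204819) = 1.0976 for both roots.
Moduli of all roots: 1.2500, 1.0976, 1.0976.
All moduli strictly greater than 1? Yes.
Verdict: Stationary.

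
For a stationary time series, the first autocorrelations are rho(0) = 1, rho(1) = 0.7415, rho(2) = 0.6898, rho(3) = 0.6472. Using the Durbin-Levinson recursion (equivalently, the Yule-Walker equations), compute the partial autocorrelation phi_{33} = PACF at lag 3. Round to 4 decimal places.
\phi_{33} = 0.1579

The PACF at lag k is phi_{kk}, the last component of the solution
to the Yule-Walker system G_k phi = r_k where
  (G_k)_{ij} = rho(|i - j|), (r_k)_i = rho(i), i,j = 1..k.
Equivalently, Durbin-Levinson gives phi_{kk} iteratively:
  phi_{11} = rho(1)
  phi_{kk} = [rho(k) - sum_{j=1..k-1} phi_{k-1,j} rho(k-j)]
            / [1 - sum_{j=1..k-1} phi_{k-1,j} rho(j)],
  phi_{k,j} = phi_{k-1,j} - phi_{kk} phi_{k-1,k-j},  j = 1..k-1.
Step k = 1:
  phi_11 = rho(1) = 0.7415.
Step k = 2:
  phi_22 = [rho(2) - phi_11 rho(1)] / [1 - phi_11 rho(1)] = [0.6898 - (0.7415)(0.7415)] / [1 - (0.7415)(0.7415)]
         = 0.13997775 / 0.45017775 = 0.310939.
  Update: phi_21 = phi_11 - phi_22 phi_11 = 0.7415 - (0.310939)(0.7415) = 0.510939.
Step k = 3:
  phi_33 = [rho(3) - phi_21 rho(2) - phi_22 rho(1)] / [1 - phi_21 rho(1) - phi_22 rho(2)]
    numerator   = 0.6472 - (0.510939)(0.6898) - (0.310939)(0.7415) = 0.06419323
    denominator = 1 - (0.510939)(0.7415) - (0.310939)(0.6898) = 0.40665323
  phi_33 = 0.06419323 / 0.40665323 = 0.1579.
Therefore phi_{33} = 0.1579.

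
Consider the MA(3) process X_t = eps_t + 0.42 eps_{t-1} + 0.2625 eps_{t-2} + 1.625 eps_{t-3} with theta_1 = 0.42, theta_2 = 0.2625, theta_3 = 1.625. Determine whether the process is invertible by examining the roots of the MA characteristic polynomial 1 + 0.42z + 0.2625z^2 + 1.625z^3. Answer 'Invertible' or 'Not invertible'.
\text{Not invertible}

The MA(q) characteristic polynomial is P(z) = 1 + 0.42z + 0.2625z^2 + 1.625z^3.
Invertibility requires all roots to lie outside the unit circle, i.e. |z| > 1 for every root.
Degree 3: look for a simple real root z0 first, then factor out (1 - z/z0) and solve the remaining quadratic.
Testing z0 = -0.8: P(-0.8) = 1 + (0.42)(-0.8) + (0.2625)(-0.8)^2 + (1.625)(-0.8)^3
  = 1 + (-0.336) + (0.168) + (-0.832) = 0.  So z_0 = -0.8 is a root, |z_0| = 0.8.
Divide out the factor (1 + 1.25 z) = (1 - z/z0) (since 1/z0 = -1.25):
  P(z) = (1 + 1.25 z)(1 + (-0.83) z + (1.3) z^2)
  [check: z-coef -0.83 - (-1.25) = 0.42; z^2-coef 1.3 - (-1.25)(-0.83) = 0.2625; z^3-coef -(-1.25)(1.3) = 1.625.]
Remaining roots from the quadratic factor 1 + (-0.83) z + (1.3) z^2:
  Set 1 + (-0.83) z + (1.3) z^2 = 0, i.e. a z^2 + b z + c = 0 with a = 1.3, b = -0.83, c = 1.
  Discriminant D = b^2 - 4ac = (-0.83)^2 - 4*(1.3)*1 = 0.6889 - (5.2) = -4.5111.
  D < 0, so the roots are the complex-conjugate pair z = (-b +/- i sqrt(-D)) / (2a) = 0.3192 +/- 0.8169i.
  For a conjugate pair |z|^2 = z * conj(z) = (product of roots) = c/a = 1/(1.3) = 0.769231, so |z| = sqrt(0.769231) = 0.8771 for both roots.
Moduli of all roots: 0.8000, 0.8771, 0.8771.
All moduli strictly greater than 1? No.
Verdict: Not invertible.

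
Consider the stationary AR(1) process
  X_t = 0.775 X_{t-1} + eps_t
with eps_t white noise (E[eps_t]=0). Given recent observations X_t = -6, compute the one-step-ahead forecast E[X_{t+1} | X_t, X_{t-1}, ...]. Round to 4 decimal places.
E[X_{t+1} \mid \mathcal F_t] = -4.6500

For an AR(p) model X_t = c + sum_i phi_i X_{t-i} + eps_t, the
one-step-ahead conditional mean is
  E[X_{t+1} | X_t, ...] = c + sum_i phi_i X_{t+1-i}.
Substitute known values:
  E[X_{t+1} | ...] = (0.775) * (-6)
                   = -4.6500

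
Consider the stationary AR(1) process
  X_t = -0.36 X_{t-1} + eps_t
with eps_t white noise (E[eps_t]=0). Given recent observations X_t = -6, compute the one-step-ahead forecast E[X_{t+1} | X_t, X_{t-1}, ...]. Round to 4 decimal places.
E[X_{t+1} \mid \mathcal F_t] = 2.1600

For an AR(p) model X_t = c + sum_i phi_i X_{t-i} + eps_t, the
one-step-ahead conditional mean is
  E[X_{t+1} | X_t, ...] = c + sum_i phi_i X_{t+1-i}.
Substitute known values:
  E[X_{t+1} | ...] = (-0.36) * (-6)
                   = 2.1600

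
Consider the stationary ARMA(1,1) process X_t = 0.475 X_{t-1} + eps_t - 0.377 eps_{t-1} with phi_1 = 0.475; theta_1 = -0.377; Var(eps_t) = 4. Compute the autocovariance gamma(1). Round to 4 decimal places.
\gamma(1) = 0.4156

Multiply the model equation by X_{t-k} and take expectations. With theta_0 = psi_0 = 1 and psi_j the MA(infinity) weights, this gives
  gamma(k) - sum_i phi_i gamma(k-i) = c_k,
  c_k = sigma^2 * sum_{j=k..q} theta_j psi_{j-k}   (c_k = 0 for k > q),
using gamma(-m) = gamma(m).
psi-weights needed (psi_j = theta_j + sum_i phi_i psi_{j-i}):
  psi_1 = theta_1 + phi_1 = -0.377 + (0.475) = 0.098
Right-hand sides:
  c_0 = sigma^2 (1 + theta_1 psi_1) = 4 * (1 + (-0.377)(0.098)) = 4 * 0.963054 = 3.852216
  c_1 = sigma^2 theta_1 = 4 * (-0.377) = -1.508
  c_2 = 0
Equations for k = 0 and k = 1 (AR order 1):
  gamma(0) = phi_1 gamma(1) + c_0
  gamma(1) = phi_1 gamma(0) + c_1
Substituting the second into the first: gamma(0) (1 - phi_1^2) = c_0 + phi_1 c_1, so
  gamma(0) = (c_0 + phi_1 c_1) / (1 - phi_1^2) = (3.852216 + (0.475)(-1.508)) / (1 - (0.475)^2) = 3.135916 / 0.774375 = 4.049609.
  gamma(1) = phi_1 gamma(0) + c_1 = (0.475)(4.049609) + (-1.508) = 0.415564.
Therefore gamma(1) = 0.4156 (to 4 decimal places).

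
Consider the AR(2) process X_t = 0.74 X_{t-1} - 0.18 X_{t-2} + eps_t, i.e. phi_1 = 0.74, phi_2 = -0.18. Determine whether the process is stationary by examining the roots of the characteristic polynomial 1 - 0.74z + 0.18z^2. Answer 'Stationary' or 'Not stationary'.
\text{Stationary}

The AR(p) characteristic polynomial is P(z) = 1 - 0.74z + 0.18z^2.
Stationarity requires all roots to lie outside the unit circle, i.e. |z| > 1 for every root.
Set 1 + (-0.74) z + (0.18) z^2 = 0, i.e. a z^2 + b z + c = 0 with a = 0.18, b = -0.74, c = 1.
Discriminant D = b^2 - 4ac = (-0.74)^2 - 4*(0.18)*1 = 0.5476 - (0.72) = -0.1724.
D < 0, so the roots are the complex-conjugate pair z = (-b +/- i sqrt(-D)) / (2a) = 2.0556 +/- 1.1534i.
For a conjugate pair |z|^2 = z * conj(z) = (product of roots) = c/a = 1/(0.18) = 5.555556, so |z| = sqrt(5.555556) = 2.357 for both roots.
Moduli of all roots: 2.3570, 2.3570.
All moduli strictly greater than 1? Yes.
Verdict: Stationary.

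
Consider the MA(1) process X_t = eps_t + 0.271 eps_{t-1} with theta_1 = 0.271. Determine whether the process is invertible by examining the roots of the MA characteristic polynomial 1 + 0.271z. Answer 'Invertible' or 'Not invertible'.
\text{Invertible}

The MA(q) characteristic polynomial is P(z) = 1 + 0.271z.
Invertibility requires all roots to lie outside the unit circle, i.e. |z| > 1 for every root.
This is linear in z: 1 + (0.271) z = 0  =>  z = -1/(0.271) = -3.690037,  |z| = 3.690037.
Moduli of all roots: 3.6900.
All moduli strictly greater than 1? Yes.
Verdict: Invertible.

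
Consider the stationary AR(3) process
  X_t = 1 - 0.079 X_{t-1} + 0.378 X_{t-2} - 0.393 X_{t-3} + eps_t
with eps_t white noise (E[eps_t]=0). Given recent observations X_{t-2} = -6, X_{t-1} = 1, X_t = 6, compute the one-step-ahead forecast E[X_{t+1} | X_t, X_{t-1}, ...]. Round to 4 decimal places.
E[X_{t+1} \mid \mathcal F_t] = 3.2620

For an AR(p) model X_t = c + sum_i phi_i X_{t-i} + eps_t, the
one-step-ahead conditional mean is
  E[X_{t+1} | X_t, ...] = c + sum_i phi_i X_{t+1-i}.
Substitute known values:
  E[X_{t+1} | ...] = 1 + (-0.079) * (6) + (0.378) * (1) + (-0.393) * (-6)
                   = 3.2620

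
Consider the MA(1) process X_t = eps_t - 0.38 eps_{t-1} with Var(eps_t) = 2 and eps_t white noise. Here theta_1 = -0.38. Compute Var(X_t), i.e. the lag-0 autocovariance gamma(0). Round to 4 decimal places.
\gamma(0) = 2.2888

For an MA(q) process X_t = eps_t + sum_i theta_i eps_{t-i} with
Var(eps_t) = sigma^2, the variance is
  gamma(0) = sigma^2 * (1 + sum_i theta_i^2).
  sum_i theta_i^2 = (-0.38)^2 = 0.1444.
  gamma(0) = 2 * (1 + 0.1444) = 2 * 1.1444 = 2.2888.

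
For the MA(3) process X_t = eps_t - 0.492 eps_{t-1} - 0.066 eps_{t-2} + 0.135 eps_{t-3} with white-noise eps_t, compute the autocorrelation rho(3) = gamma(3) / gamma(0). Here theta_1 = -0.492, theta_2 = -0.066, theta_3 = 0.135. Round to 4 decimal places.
\rho(3) = 0.1067

For an MA(q) process with theta_0 = 1, the autocovariance is
  gamma(k) = sigma^2 * sum_{i=0..q-k} theta_i * theta_{i+k},
and rho(k) = gamma(k) / gamma(0). Sigma^2 cancels.
  numerator   = (1)*(0.135) = 0.135.
  denominator = (1)^2 + (-0.492)^2 + (-0.066)^2 + (0.135)^2 = 1.264645.
  rho(3) = 0.135 / 1.264645 = 0.1067.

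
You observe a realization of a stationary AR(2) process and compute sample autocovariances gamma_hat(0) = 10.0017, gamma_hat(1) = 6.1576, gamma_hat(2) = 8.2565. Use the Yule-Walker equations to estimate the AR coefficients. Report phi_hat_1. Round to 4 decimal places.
\hat\phi_{1} = 0.1730

The Yule-Walker equations for an AR(p) process read, in matrix form,
  Gamma_p phi = r_p,   with   (Gamma_p)_{ij} = gamma(|i - j|),
                       (r_p)_i = gamma(i),   i,j = 1..p.
Substitute the sample gammas (Toeplitz matrix and right-hand side of size 2):
  Gamma_p = [[10.0017, 6.1576], [6.1576, 10.0017]]
  r_p     = [6.1576, 8.2565]
Written out:
  10.0017 phi_1 + 6.1576 phi_2 = 6.1576
  6.1576 phi_1 + 10.0017 phi_2 = 8.2565
Solve by Cramer's rule:
  det = gamma(0)^2 - gamma(1)^2 = (10.0017)^2 - (6.1576)^2 = 100.03400289 - 37.91603776 = 62.11796513
  phi_hat_1 = [gamma(1) gamma(0) - gamma(1) gamma(2)] / det = [(6.1576)(10.0017) - (6.1576)(8.2565)] / 62.11796513 = 10.74624352 / 62.11796513 = 0.173
  phi_hat_2 = [gamma(0) gamma(2) - gamma(1)^2] / det = [(10.0017)(8.2565) - (6.1576)^2] / 62.11796513 = 44.66299829 / 62.11796513 = 0.719
So phi_hat = [0.1730, 0.7190].
Therefore phi_hat_1 = 0.1730.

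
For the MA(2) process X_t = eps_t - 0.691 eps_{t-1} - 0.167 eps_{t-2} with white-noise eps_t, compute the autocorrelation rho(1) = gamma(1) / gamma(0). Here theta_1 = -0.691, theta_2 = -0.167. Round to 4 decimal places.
\rho(1) = -0.3824

For an MA(q) process with theta_0 = 1, the autocovariance is
  gamma(k) = sigma^2 * sum_{i=0..q-k} theta_i * theta_{i+k},
and rho(k) = gamma(k) / gamma(0). Sigma^2 cancels.
  numerator   = (1)*(-0.691) + (-0.691)*(-0.167) = -0.575603.
  denominator = (1)^2 + (-0.691)^2 + (-0.167)^2 = 1.50537.
  rho(1) = -0.575603 / 1.50537 = -0.3824.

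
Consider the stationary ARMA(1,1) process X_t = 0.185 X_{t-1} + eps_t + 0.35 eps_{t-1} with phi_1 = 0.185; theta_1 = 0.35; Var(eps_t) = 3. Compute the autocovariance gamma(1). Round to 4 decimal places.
\gamma(1) = 1.7695

Multiply the model equation by X_{t-k} and take expectations. With theta_0 = psi_0 = 1 and psi_j the MA(infinity) weights, this gives
  gamma(k) - sum_i phi_i gamma(k-i) = c_k,
  c_k = sigma^2 * sum_{j=k..q} theta_j psi_{j-k}   (c_k = 0 for k > q),
using gamma(-m) = gamma(m).
psi-weights needed (psi_j = theta_j + sum_i phi_i psi_{j-i}):
  psi_1 = theta_1 + phi_1 = 0.35 + (0.185) = 0.535
Right-hand sides:
  c_0 = sigma^2 (1 + theta_1 psi_1) = 3 * (1 + (0.35)(0.535)) = 3 * 1.18725 = 3.56175
  c_1 = sigma^2 theta_1 = 3 * (0.35) = 1.05
  c_2 = 0
Equations for k = 0 and k = 1 (AR order 1):
  gamma(0) = phi_1 gamma(1) + c_0
  gamma(1) = phi_1 gamma(0) + c_1
Substituting the second into the first: gamma(0) (1 - phi_1^2) = c_0 + phi_1 c_1, so
  gamma(0) = (c_0 + phi_1 c_1) / (1 - phi_1^2) = (3.56175 + (0.185)(1.05)) / (1 - (0.185)^2) = 3.756 / 0.965775 = 3.889105.
  gamma(1) = phi_1 gamma(0) + c_1 = (0.185)(3.889105) + (1.05) = 1.769484.
Therefore gamma(1) = 1.7695 (to 4 decimal places).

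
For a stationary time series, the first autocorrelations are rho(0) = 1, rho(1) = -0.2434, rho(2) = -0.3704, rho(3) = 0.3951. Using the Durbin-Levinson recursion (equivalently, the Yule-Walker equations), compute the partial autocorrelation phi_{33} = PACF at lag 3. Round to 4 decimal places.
\phi_{33} = 0.2050

The PACF at lag k is phi_{kk}, the last component of the solution
to the Yule-Walker system G_k phi = r_k where
  (G_k)_{ij} = rho(|i - j|), (r_k)_i = rho(i), i,j = 1..k.
Equivalently, Durbin-Levinson gives phi_{kk} iteratively:
  phi_{11} = rho(1)
  phi_{kk} = [rho(k) - sum_{j=1..k-1} phi_{k-1,j} rho(k-j)]
            / [1 - sum_{j=1..k-1} phi_{k-1,j} rho(j)],
  phi_{k,j} = phi_{k-1,j} - phi_{kk} phi_{k-1,k-j},  j = 1..k-1.
Step k = 1:
  phi_11 = rho(1) = -0.2434.
Step k = 2:
  phi_22 = [rho(2) - phi_11 rho(1)] / [1 - phi_11 rho(1)] = [-0.3704 - (-0.2434)(-0.2434)] / [1 - (-0.2434)(-0.2434)]
         = -0.42964356 / 0.94075644 = -0.4567.
  Update: phi_21 = phi_11 - phi_22 phi_11 = -0.2434 - (-0.4567)(-0.2434) = -0.354561.
Step k = 3:
  phi_33 = [rho(3) - phi_21 rho(2) - phi_22 rho(1)] / [1 - phi_21 rho(1) - phi_22 rho(2)]
    numerator   = 0.3951 - (-0.354561)(-0.3704) - (-0.4567)(-0.2434) = 0.15260987
    denominator = 1 - (-0.354561)(-0.2434) - (-0.4567)(-0.3704) = 0.74453818
  phi_33 = 0.15260987 / 0.74453818 = 0.205.
Therefore phi_{33} = 0.2050.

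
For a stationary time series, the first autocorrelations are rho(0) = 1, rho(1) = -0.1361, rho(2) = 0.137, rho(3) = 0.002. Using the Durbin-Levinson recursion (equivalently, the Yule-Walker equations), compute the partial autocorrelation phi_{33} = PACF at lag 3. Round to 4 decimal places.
\phi_{33} = 0.0360

The PACF at lag k is phi_{kk}, the last component of the solution
to the Yule-Walker system G_k phi = r_k where
  (G_k)_{ij} = rho(|i - j|), (r_k)_i = rho(i), i,j = 1..k.
Equivalently, Durbin-Levinson gives phi_{kk} iteratively:
  phi_{11} = rho(1)
  phi_{kk} = [rho(k) - sum_{j=1..k-1} phi_{k-1,j} rho(k-j)]
            / [1 - sum_{j=1..k-1} phi_{k-1,j} rho(j)],
  phi_{k,j} = phi_{k-1,j} - phi_{kk} phi_{k-1,k-j},  j = 1..k-1.
Step k = 1:
  phi_11 = rho(1) = -0.1361.
Step k = 2:
  phi_22 = [rho(2) - phi_11 rho(1)] / [1 - phi_11 rho(1)] = [0.137 - (-0.1361)(-0.1361)] / [1 - (-0.1361)(-0.1361)]
         = 0.11847679 / 0.98147679 = 0.120713.
  Update: phi_21 = phi_11 - phi_22 phi_11 = -0.1361 - (0.120713)(-0.1361) = -0.119671.
Step k = 3:
  phi_33 = [rho(3) - phi_21 rho(2) - phi_22 rho(1)] / [1 - phi_21 rho(1) - phi_22 rho(2)]
    numerator   = 0.002 - (-0.119671)(0.137) - (0.120713)(-0.1361) = 0.03482393
    denominator = 1 - (-0.119671)(-0.1361) - (0.120713)(0.137) = 0.96717513
  phi_33 = 0.03482393 / 0.96717513 = 0.036.
Therefore phi_{33} = 0.0360.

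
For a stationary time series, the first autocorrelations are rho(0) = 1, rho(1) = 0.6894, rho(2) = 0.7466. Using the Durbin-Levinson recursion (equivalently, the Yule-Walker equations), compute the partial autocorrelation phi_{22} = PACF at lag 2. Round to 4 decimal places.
\phi_{22} = 0.5171

The PACF at lag k is phi_{kk}, the last component of the solution
to the Yule-Walker system G_k phi = r_k where
  (G_k)_{ij} = rho(|i - j|), (r_k)_i = rho(i), i,j = 1..k.
Equivalently, Durbin-Levinson gives phi_{kk} iteratively:
  phi_{11} = rho(1)
  phi_{kk} = [rho(k) - sum_{j=1..k-1} phi_{k-1,j} rho(k-j)]
            / [1 - sum_{j=1..k-1} phi_{k-1,j} rho(j)],
  phi_{k,j} = phi_{k-1,j} - phi_{kk} phi_{k-1,k-j},  j = 1..k-1.
Step k = 1:
  phi_11 = rho(1) = 0.6894.
Step k = 2:
  phi_22 = [rho(2) - phi_11 rho(1)] / [1 - phi_11 rho(1)] = [0.7466 - (0.6894)(0.6894)] / [1 - (0.6894)(0.6894)]
         = 0.27132764 / 0.52472764 = 0.5171.
Therefore phi_{22} = 0.5171.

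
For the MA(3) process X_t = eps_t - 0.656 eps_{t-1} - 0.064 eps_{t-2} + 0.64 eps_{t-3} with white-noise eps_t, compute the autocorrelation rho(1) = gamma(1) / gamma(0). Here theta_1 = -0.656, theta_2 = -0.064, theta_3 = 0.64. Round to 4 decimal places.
\rho(1) = -0.3552

For an MA(q) process with theta_0 = 1, the autocovariance is
  gamma(k) = sigma^2 * sum_{i=0..q-k} theta_i * theta_{i+k},
and rho(k) = gamma(k) / gamma(0). Sigma^2 cancels.
  numerator   = (1)*(-0.656) + (-0.656)*(-0.064) + (-0.064)*(0.64) = -0.654976.
  denominator = (1)^2 + (-0.656)^2 + (-0.064)^2 + (0.64)^2 = 1.844032.
  rho(1) = -0.654976 / 1.844032 = -0.3552.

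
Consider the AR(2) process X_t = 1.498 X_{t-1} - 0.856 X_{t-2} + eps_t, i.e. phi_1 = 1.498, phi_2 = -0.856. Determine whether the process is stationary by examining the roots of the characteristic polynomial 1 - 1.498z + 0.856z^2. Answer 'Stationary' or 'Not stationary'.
\text{Stationary}

The AR(p) characteristic polynomial is P(z) = 1 - 1.498z + 0.856z^2.
Stationarity requires all roots to lie outside the unit circle, i.e. |z| > 1 for every root.
Set 1 + (-1.498) z + (0.856) z^2 = 0, i.e. a z^2 + b z + c = 0 with a = 0.856, b = -1.498, c = 1.
Discriminant D = b^2 - 4ac = (-1.498)^2 - 4*(0.856)*1 = 2.244004 - (3.424) = -1.179996.
D < 0, so the roots are the complex-conjugate pair z = (-b +/- i sqrt(-D)) / (2a) = 0.875 +/- 0.6345i.
For a conjugate pair |z|^2 = z * conj(z) = (product of roots) = c/a = 1/(0.856) = 1.168224, so |z| = sqrt(1.168224) = 1.0808 for both roots.
Moduli of all roots: 1.0808, 1.0808.
All moduli strictly greater than 1? Yes.
Verdict: Stationary.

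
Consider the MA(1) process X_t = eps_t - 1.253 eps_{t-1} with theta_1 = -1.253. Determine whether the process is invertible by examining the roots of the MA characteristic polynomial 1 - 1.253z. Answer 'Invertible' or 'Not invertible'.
\text{Not invertible}

The MA(q) characteristic polynomial is P(z) = 1 - 1.253z.
Invertibility requires all roots to lie outside the unit circle, i.e. |z| > 1 for every root.
This is linear in z: 1 + (-1.253) z = 0  =>  z = -1/(-1.253) = 0.798085,  |z| = 0.798085.
Moduli of all roots: 0.7981.
All moduli strictly greater than 1? No.
Verdict: Not invertible.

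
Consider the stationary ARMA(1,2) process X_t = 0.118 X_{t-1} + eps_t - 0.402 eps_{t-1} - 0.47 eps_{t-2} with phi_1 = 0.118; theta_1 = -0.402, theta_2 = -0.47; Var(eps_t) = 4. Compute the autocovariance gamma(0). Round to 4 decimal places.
\gamma(0) = 5.3510

Multiply the model equation by X_{t-k} and take expectations. With theta_0 = psi_0 = 1 and psi_j the MA(infinity) weights, this gives
  gamma(k) - sum_i phi_i gamma(k-i) = c_k,
  c_k = sigma^2 * sum_{j=k..q} theta_j psi_{j-k}   (c_k = 0 for k > q),
using gamma(-m) = gamma(m).
psi-weights needed (psi_j = theta_j + sum_i phi_i psi_{j-i}):
  psi_1 = theta_1 + phi_1 = -0.402 + (0.118) = -0.284
  psi_2 = theta_2 + phi_1 psi_1 = -0.47 + (0.118)(-0.284) = -0.503512
Right-hand sides:
  c_0 = sigma^2 (1 + theta_1 psi_1 + theta_2 psi_2) = 4 * (1 + (-0.402)(-0.284) + (-0.47)(-0.503512)) = 4 * 1.350819 = 5.403275
  c_1 = sigma^2 (theta_1 + theta_2 psi_1) = 4 * (-0.402 + (-0.47)(-0.284)) = -1.07408
  c_2 = sigma^2 theta_2 = 4 * (-0.47) = -1.88
Equations for k = 0 and k = 1 (AR order 1):
  gamma(0) = phi_1 gamma(1) + c_0
  gamma(1) = phi_1 gamma(0) + c_1
Substituting the second into the first: gamma(0) (1 - phi_1^2) = c_0 + phi_1 c_1, so
  gamma(0) = (c_0 + phi_1 c_1) / (1 - phi_1^2) = (5.403275 + (0.118)(-1.07408)) / (1 - (0.118)^2) = 5.276533 / 0.986076 = 5.351041.
Therefore gamma(0) = 5.3510 (to 4 decimal places).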